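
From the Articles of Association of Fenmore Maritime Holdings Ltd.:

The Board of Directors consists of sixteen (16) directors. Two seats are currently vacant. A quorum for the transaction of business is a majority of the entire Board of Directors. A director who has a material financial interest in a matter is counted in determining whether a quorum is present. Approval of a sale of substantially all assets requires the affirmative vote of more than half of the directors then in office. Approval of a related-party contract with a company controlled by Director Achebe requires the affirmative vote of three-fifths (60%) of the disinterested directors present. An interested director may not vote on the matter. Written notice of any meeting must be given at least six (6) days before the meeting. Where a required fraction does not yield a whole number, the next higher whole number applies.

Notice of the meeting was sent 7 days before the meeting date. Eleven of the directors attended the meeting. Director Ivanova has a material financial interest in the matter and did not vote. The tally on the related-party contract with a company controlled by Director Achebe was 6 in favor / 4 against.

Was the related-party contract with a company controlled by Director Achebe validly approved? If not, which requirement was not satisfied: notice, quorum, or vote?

Valid — all requirements satisfied.

Notice: 7 days given; 6 required (7 ≥ 6). Satisfied.
Quorum: 11 present (interested directors count toward quorum); quorum is 9. Satisfied.
Vote: the related-party contract with a company controlled by Director Achebe requires three-fifths of the disinterested directors present (11 − 1 = 10). 3/5 of 10 = 6, so 6 affirmative votes are needed; 6 voted in favor. Satisfied.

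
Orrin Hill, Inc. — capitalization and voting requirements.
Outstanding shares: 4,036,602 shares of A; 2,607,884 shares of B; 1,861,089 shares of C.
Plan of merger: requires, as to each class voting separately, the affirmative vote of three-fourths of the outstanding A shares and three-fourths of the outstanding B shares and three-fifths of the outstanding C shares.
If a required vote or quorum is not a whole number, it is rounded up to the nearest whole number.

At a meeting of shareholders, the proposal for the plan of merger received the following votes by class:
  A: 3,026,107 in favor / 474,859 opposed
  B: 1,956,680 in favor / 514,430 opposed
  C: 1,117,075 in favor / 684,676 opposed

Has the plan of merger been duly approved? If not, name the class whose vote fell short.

Not approved — the A shares did not give the required vote.

A: 3/4 of 4036602 = 3027451.50, rounded up to 3027452; 3,027,452 required, 3,026,107 in favor — not approved.
B: 3/4 of 2607884 = 1955913; 1,955,913 required, 1,956,680 in favor — approved.
C: 3/5 of 1861089 = 1116653.40, rounded up to 1116654; 1,116,654 required, 1,117,075 in favor — approved.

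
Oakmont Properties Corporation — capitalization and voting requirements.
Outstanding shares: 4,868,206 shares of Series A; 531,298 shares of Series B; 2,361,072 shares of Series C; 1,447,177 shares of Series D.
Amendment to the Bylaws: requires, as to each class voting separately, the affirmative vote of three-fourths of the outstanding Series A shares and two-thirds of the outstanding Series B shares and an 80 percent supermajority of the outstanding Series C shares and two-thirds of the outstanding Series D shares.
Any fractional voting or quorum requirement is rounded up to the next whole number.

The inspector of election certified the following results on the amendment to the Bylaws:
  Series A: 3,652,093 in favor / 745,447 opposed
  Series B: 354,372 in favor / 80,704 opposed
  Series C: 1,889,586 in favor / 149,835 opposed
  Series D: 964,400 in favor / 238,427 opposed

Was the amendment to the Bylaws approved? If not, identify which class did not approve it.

Not approved — the Series D shares did not give the required vote.

Series A: 3/4 of 4868206 = 3651154.50, rounded up to 3651155; 3,651,155 required, 3,652,093 in favor — approved.
Series B: 2/3 of 531298 = 354198.67, rounded up to 354199; 354,199 required, 354,372 in favor — approved.
Series C: 4/5 of 2361072 = 1888857.60, rounded up to 1888858; 1,888,858 required, 1,889,586 in favor — approved.
Series D: 2/3 of 1447177 = 964784.67, rounded up to 964785; 964,785 required, 964,400 in favor — not approved.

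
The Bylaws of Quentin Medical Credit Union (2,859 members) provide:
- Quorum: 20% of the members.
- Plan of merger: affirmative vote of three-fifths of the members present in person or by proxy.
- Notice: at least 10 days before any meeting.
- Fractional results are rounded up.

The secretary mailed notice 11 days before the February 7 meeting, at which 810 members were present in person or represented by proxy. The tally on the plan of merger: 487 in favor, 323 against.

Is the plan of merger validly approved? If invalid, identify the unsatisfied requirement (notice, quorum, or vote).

Valid — all requirements satisfied.

Notice: 11 days given; 10 required. Satisfied.
Quorum: 20% of 2,859 = 571.80, rounded up to 572; 810 present. Satisfied.
Vote: requires three-fifths of those present (810); 3/5 of 810 = 486, so 486 needed; 487 in favor. Satisfied.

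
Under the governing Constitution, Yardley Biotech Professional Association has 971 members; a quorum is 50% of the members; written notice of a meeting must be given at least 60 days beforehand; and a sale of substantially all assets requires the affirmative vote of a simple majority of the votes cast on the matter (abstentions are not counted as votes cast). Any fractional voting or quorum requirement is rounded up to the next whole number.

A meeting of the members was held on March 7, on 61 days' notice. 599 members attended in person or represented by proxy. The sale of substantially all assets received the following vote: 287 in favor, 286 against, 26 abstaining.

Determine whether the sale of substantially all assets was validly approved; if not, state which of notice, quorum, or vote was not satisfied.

Notice: 61 days given; 60 required. Satisfied.
Quorum: 50% of 971 = 485.50, rounded up to 486; 599 present. Satisfied.
Vote: requires a majority of the votes cast (599 − 26 abstaining = 573); a majority of 573 is 287, so 287 needed; 287 in favor. Satisfied.

Valid — all requirements satisfied.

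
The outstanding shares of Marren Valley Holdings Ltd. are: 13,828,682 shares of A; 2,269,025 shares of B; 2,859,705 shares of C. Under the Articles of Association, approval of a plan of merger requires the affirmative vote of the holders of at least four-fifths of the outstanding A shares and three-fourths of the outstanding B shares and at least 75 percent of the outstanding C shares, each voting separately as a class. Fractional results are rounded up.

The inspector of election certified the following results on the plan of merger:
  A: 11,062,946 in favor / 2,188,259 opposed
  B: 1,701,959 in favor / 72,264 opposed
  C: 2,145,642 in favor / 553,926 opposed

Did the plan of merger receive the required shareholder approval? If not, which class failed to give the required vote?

Approved — every class gave the required vote.

A: 4/5 of 13828682 = 11062945.60, rounded up to 11062946; 11,062,946 required, 11,062,946 in favor — approved.
B: 3/4 of 2269025 = 1701768.75, rounded up to 1701769; 1,701,769 required, 1,701,959 in favor — approved.
C: 3/4 of 2859705 = 2144778.75, rounded up to 2144779; 2,144,779 required, 2,145,642 in favor — approved.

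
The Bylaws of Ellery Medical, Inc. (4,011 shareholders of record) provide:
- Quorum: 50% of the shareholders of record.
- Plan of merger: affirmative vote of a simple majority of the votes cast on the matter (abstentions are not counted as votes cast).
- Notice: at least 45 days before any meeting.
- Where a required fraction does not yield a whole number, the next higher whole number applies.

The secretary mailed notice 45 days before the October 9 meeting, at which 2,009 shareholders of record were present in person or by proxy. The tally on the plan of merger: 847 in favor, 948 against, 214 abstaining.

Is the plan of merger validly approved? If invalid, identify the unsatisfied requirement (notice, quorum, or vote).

Invalid — vote requirement not satisfied.

Notice: 45 days given; 45 required. Satisfied.
Quorum: 50% of 4,011 = 2,005.50, rounded up to 2,006; 2,009 present. Satisfied.
Vote: requires a majority of the votes cast (2,009 − 214 abstaining = 1,795); a majority of 1795 is 898, so 898 needed; 847 in favor. Not satisfied.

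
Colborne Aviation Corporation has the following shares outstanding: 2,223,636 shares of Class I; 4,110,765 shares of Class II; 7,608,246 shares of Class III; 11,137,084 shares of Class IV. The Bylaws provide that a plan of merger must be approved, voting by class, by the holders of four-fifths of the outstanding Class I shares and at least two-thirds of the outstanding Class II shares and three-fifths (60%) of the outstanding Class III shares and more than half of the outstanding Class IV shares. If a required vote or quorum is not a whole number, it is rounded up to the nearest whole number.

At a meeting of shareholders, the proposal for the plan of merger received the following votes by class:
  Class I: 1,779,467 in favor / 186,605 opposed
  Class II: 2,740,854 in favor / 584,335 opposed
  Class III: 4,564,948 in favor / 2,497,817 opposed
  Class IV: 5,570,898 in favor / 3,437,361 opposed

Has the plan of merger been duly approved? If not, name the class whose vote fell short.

Class I: 4/5 of 2223636 = 1778908.80, rounded up to 1778909; 1,778,909 required, 1,779,467 in favor — approved.
Class II: 2/3 of 4110765 = 2740510; 2,740,510 required, 2,740,854 in favor — approved.
Class III: 3/5 of 7608246 = 4564947.60, rounded up to 4564948; 4,564,948 required, 4,564,948 in favor — approved.
Class IV: a majority of 11137084 is 5568543; 5,568,543 required, 5,570,898 in favor — approved.

Approved — every class gave the required vote.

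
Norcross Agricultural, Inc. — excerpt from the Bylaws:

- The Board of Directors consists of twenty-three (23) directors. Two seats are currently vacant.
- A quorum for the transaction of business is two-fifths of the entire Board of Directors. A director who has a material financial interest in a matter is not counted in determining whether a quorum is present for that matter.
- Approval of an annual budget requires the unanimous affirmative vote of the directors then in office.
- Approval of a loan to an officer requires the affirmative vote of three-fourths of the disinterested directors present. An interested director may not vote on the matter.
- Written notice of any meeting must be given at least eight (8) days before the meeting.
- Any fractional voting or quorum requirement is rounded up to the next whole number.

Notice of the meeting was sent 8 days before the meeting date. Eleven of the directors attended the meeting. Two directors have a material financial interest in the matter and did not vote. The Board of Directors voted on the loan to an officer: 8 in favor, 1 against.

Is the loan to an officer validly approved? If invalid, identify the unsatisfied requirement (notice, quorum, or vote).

Notice: 8 days given; 8 required (8 ≥ 8). Satisfied.
Quorum: 11 present, but the 2 interested directors do not count, leaving 9. Quorum is 10. Not satisfied.
Vote: the loan to an officer requires three-fourths of the disinterested directors present (11 − 2 = 9). 3/4 of 9 = 6.75, rounded up to 7, so 7 affirmative votes are needed; 8 voted in favor. Satisfied. (Moot — without a quorum no business can be validly transacted.)

Invalid — quorum requirement not satisfied.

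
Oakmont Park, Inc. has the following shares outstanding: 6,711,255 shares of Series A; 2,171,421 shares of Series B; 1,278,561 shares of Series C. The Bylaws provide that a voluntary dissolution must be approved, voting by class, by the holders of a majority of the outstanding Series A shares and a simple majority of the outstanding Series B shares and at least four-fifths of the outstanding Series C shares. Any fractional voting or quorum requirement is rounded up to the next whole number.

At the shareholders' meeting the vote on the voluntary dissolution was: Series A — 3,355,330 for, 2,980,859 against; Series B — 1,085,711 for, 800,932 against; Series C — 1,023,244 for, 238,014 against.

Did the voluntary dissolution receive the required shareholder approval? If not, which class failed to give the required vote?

Series A: a majority of 6711255 is 3355628; 3,355,628 required, 3,355,330 in favor — not approved.
Series B: a majority of 2171421 is 1085711; 1,085,711 required, 1,085,711 in favor — approved.
Series C: 4/5 of 1278561 = 1022848.80, rounded up to 1022849; 1,022,849 required, 1,023,244 in favor — approved.

Not approved — the Series A shares did not give the required vote.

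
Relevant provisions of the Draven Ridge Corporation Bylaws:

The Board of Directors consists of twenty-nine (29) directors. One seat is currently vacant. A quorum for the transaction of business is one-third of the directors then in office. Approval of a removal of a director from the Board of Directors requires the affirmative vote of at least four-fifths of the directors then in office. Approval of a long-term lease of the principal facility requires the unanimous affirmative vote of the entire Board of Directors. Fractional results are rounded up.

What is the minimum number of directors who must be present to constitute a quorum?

1/3 of 28 = 9.33, rounded up to 10.

10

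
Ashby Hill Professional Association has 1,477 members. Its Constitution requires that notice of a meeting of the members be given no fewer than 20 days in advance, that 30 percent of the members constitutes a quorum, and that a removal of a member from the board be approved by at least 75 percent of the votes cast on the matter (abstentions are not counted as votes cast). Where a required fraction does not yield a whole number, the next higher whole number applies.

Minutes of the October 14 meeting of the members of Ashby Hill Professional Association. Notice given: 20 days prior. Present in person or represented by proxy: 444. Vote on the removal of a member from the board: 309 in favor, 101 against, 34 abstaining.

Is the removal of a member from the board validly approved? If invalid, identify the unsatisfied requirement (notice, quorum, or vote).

Notice: 20 days given; 20 required. Satisfied.
Quorum: 30% of 1,477 = 443.10, rounded up to 444; 444 present. Satisfied.
Vote: requires three-fourths of the votes cast (444 − 34 abstaining = 410); 3/4 of 410 = 307.50, rounded up to 308, so 308 needed; 309 in favor. Satisfied.

Valid — all requirements satisfied.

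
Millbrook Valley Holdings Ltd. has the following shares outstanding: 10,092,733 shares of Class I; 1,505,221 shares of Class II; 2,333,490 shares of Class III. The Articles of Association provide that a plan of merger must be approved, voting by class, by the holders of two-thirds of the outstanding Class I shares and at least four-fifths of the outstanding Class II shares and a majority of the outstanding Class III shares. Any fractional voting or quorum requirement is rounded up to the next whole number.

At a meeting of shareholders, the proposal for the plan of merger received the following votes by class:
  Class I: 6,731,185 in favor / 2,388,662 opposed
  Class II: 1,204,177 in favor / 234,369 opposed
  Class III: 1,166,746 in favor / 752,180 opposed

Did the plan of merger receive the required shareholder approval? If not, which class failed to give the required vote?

Approved — every class gave the required vote.

Class I: 2/3 of 10092733 = 6728488.67, rounded up to 6728489; 6,728,489 required, 6,731,185 in favor — approved.
Class II: 4/5 of 1505221 = 1204176.80, rounded up to 1204177; 1,204,177 required, 1,204,177 in favor — approved.
Class III: a majority of 2333490 is 1166746; 1,166,746 required, 1,166,746 in favor — approved.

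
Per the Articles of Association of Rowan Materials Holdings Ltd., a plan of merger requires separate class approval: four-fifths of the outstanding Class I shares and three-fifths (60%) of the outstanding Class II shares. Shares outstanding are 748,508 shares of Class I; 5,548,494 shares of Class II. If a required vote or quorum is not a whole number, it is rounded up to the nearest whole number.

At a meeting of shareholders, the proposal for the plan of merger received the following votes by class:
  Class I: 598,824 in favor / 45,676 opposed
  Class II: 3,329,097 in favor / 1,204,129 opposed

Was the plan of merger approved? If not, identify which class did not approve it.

Class I: 4/5 of 748508 = 598806.40, rounded up to 598807; 598,807 required, 598,824 in favor — approved.
Class II: 3/5 of 5548494 = 3329096.40, rounded up to 3329097; 3,329,097 required, 3,329,097 in favor — approved.

Approved — every class gave the required vote.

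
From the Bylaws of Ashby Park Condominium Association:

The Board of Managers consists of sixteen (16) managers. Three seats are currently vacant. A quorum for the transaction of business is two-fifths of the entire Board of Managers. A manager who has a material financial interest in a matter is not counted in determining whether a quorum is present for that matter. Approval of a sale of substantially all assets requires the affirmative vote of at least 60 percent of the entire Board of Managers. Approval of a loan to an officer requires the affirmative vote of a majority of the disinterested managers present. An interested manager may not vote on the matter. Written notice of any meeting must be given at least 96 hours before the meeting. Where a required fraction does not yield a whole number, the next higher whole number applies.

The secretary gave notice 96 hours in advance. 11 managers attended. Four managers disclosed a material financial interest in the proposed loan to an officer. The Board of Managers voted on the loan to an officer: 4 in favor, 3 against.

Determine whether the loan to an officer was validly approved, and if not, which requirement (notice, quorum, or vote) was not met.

Notice: 96 hours given; 96 required (96 ≥ 96). Satisfied.
Quorum: 11 present, but the 4 interested managers do not count, leaving 7. Quorum is 7. Satisfied.
Vote: the loan to an officer requires a majority of the disinterested managers present (11 − 4 = 7). A majority of 7 is 4, so 4 affirmative votes are needed; 4 voted in favor. Satisfied.

Valid — all requirements satisfied.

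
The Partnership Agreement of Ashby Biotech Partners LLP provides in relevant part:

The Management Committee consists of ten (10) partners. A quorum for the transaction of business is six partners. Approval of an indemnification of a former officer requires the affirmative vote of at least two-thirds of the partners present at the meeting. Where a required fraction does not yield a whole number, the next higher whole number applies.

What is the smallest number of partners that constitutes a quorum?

6

The quorum is fixed at 6.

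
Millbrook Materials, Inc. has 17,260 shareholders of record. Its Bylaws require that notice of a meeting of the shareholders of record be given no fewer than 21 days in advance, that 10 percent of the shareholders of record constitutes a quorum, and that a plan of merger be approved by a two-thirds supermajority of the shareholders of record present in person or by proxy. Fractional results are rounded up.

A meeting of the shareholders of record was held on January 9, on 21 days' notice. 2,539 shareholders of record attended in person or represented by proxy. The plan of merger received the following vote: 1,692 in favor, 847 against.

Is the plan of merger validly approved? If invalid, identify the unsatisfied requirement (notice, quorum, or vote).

Notice: 21 days given; 21 required. Satisfied.
Quorum: 10% of 17,260 = 1,726; 2,539 present. Satisfied.
Vote: requires two-thirds of those present (2,539); 2/3 of 2539 = 1692.67, rounded up to 1693, so 1,693 needed; 1,692 in favor. Not satisfied.

Invalid — vote requirement not satisfied.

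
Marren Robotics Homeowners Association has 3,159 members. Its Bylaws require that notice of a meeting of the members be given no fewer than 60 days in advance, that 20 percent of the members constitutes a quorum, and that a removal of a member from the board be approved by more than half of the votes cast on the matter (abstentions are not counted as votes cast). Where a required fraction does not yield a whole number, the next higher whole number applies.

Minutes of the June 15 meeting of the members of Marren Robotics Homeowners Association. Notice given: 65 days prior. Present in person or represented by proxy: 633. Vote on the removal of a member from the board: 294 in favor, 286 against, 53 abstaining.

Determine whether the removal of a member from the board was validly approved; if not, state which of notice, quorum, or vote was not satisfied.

Valid — all requirements satisfied.

Notice: 65 days given; 60 required. Satisfied.
Quorum: 20% of 3,159 = 631.80, rounded up to 632; 633 present. Satisfied.
Vote: requires a majority of the votes cast (633 − 53 abstaining = 580); a majority of 580 is 291, so 291 needed; 294 in favor. Satisfied.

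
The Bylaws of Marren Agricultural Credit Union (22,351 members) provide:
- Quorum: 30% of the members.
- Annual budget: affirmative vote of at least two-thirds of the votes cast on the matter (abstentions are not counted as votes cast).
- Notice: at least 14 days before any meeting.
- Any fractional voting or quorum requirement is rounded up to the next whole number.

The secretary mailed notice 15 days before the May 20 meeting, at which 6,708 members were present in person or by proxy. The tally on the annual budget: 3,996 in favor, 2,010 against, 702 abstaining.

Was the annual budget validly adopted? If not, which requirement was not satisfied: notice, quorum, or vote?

Invalid — vote requirement not satisfied.

Notice: 15 days given; 14 required. Satisfied.
Quorum: 30% of 22,351 = 6,705.30, rounded up to 6,706; 6,708 present. Satisfied.
Vote: requires two-thirds of the votes cast (6,708 − 702 abstaining = 6,006); 2/3 of 6006 = 4004, so 4,004 needed; 3,996 in favor. Not satisfied.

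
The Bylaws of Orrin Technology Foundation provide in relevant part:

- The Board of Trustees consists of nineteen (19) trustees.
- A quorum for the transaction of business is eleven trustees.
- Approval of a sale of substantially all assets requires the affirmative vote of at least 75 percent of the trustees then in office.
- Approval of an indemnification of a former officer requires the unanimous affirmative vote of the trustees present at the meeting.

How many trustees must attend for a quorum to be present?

The quorum is fixed at 11.

11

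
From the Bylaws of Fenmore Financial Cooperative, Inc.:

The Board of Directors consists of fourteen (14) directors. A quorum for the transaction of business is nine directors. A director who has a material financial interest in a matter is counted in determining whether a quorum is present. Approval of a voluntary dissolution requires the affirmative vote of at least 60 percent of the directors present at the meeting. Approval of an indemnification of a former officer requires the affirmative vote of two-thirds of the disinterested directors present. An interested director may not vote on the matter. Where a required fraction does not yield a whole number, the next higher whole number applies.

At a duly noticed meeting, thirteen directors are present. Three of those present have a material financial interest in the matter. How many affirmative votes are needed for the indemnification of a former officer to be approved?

7

The indemnification of a former officer requires two-thirds of the disinterested directors present (13 − 3 = 10).
2/3 of 10 = 6.67, rounded up to 7.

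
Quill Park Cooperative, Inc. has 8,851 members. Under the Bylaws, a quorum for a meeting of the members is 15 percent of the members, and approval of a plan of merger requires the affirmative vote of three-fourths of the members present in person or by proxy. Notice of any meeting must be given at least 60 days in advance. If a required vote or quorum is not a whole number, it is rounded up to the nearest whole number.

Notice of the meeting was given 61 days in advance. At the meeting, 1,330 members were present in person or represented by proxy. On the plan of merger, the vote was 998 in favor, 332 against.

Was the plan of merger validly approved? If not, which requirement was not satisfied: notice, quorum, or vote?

Notice: 61 days given; 60 required. Satisfied.
Quorum: 15% of 8,851 = 1,327.65, rounded up to 1,328; 1,330 present. Satisfied.
Vote: requires three-fourths of those present (1,330); 3/4 of 1330 = 997.50, rounded up to 998, so 998 needed; 998 in favor. Satisfied.

Valid — all requirements satisfied.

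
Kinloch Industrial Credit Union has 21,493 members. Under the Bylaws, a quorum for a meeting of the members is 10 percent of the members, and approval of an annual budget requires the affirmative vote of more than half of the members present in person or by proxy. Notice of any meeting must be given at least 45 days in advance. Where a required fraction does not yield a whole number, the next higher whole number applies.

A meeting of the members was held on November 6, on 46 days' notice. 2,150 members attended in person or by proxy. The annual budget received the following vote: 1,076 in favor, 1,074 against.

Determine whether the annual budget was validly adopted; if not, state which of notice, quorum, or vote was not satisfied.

Notice: 46 days given; 45 required. Satisfied.
Quorum: 10% of 21,493 = 2,149.30, rounded up to 2,150; 2,150 present. Satisfied.
Vote: requires a majority of those present (2,150); a majority of 2150 is 1076, so 1,076 needed; 1,076 in favor. Satisfied.

Valid — all requirements satisfied.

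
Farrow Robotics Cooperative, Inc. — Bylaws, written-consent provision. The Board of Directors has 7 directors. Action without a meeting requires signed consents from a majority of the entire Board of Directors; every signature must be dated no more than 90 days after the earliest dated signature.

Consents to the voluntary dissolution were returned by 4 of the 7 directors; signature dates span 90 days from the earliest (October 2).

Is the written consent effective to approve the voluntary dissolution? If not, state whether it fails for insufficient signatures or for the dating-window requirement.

Signatures required: a majority of 7 — a majority of 7 is 4, so 4 needed; 4 signed. Sufficient.
Dating window: the latest signature is 90 days after the earliest; the limit is 90 days. Within the window.

Effective — both the signature and dating-window requirements are satisfied.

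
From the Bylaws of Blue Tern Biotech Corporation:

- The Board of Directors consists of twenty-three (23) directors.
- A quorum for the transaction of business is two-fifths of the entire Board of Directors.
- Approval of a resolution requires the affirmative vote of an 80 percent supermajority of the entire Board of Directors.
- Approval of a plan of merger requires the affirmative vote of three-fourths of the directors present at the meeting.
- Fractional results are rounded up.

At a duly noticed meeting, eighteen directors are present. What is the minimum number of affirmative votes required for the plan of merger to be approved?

The plan of merger requires three-fourths of the directors present (18).
3/4 of 18 = 13.50, rounded up to 14.

14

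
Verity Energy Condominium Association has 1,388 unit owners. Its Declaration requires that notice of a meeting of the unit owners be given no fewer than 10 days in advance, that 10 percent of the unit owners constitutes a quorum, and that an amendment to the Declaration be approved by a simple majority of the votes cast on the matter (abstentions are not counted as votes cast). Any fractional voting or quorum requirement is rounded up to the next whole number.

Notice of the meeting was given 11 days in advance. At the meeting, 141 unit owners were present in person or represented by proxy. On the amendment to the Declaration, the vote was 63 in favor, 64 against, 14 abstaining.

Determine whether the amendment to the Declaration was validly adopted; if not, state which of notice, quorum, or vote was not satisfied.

Notice: 11 days given; 10 required. Satisfied.
Quorum: 10% of 1,388 = 138.80, rounded up to 139; 141 present. Satisfied.
Vote: requires a majority of the votes cast (141 − 14 abstaining = 127); a majority of 127 is 64, so 64 needed; 63 in favor. Not satisfied.

Invalid — vote requirement not satisfied.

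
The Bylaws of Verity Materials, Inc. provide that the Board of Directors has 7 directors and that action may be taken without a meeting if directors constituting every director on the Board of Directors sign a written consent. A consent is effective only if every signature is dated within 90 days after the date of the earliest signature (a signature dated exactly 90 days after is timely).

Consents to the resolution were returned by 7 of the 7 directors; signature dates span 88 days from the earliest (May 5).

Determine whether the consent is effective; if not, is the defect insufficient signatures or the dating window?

Effective — both the signature and dating-window requirements are satisfied.

Signatures required: every one of 7 — unanimous means all 7, so 7 needed; 7 signed. Sufficient.
Dating window: the latest signature is 88 days after the earliest; the limit is 90 days. Within the window.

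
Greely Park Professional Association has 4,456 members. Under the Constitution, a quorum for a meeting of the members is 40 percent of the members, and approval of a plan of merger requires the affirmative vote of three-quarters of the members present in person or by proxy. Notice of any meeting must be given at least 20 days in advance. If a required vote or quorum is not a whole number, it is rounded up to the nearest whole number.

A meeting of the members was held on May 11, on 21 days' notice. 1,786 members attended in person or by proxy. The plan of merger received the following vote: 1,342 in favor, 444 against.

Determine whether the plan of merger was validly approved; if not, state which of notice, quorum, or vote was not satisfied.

Valid — all requirements satisfied.

Notice: 21 days given; 20 required. Satisfied.
Quorum: 40% of 4,456 = 1,782.40, rounded up to 1,783; 1,786 present. Satisfied.
Vote: requires three-fourths of those present (1,786); 3/4 of 1786 = 1339.50, rounded up to 1340, so 1,340 needed; 1,342 in favor. Satisfied.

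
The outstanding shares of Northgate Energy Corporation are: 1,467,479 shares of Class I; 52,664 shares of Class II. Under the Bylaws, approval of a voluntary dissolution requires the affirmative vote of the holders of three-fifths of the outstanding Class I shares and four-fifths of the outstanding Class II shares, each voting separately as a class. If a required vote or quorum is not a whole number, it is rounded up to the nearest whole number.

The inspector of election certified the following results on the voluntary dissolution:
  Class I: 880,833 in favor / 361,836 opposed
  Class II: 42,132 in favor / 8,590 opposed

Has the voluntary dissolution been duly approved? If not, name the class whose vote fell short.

Class I: 3/5 of 1467479 = 880487.40, rounded up to 880488; 880,488 required, 880,833 in favor — approved.
Class II: 4/5 of 52664 = 42131.20, rounded up to 42132; 42,132 required, 42,132 in favor — approved.

Approved — every class gave the required vote.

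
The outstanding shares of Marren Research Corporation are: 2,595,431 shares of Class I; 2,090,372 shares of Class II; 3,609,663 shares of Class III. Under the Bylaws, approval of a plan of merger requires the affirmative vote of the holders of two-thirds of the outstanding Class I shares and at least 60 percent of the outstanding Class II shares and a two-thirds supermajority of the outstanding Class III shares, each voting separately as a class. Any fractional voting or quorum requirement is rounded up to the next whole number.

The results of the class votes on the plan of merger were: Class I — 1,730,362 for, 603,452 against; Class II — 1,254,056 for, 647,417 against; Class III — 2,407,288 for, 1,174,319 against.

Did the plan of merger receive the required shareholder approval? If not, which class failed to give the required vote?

Not approved — the Class II shares did not give the required vote.

Class I: 2/3 of 2595431 = 1730287.33, rounded up to 1730288; 1,730,288 required, 1,730,362 in favor — approved.
Class II: 3/5 of 2090372 = 1254223.20, rounded up to 1254224; 1,254,224 required, 1,254,056 in favor — not approved.
Class III: 2/3 of 3609663 = 2406442; 2,406,442 required, 2,407,288 in favor — approved.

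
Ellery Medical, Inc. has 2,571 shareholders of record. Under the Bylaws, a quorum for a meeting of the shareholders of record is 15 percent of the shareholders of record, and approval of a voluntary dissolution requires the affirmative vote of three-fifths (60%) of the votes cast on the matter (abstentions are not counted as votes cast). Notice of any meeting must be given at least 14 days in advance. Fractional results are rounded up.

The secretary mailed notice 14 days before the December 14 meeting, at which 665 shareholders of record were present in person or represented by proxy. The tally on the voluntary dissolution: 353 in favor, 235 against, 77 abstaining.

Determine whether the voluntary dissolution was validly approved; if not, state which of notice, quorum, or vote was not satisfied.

Notice: 14 days given; 14 required. Satisfied.
Quorum: 15% of 2,571 = 385.65, rounded up to 386; 665 present. Satisfied.
Vote: requires three-fifths of the votes cast (665 − 77 abstaining = 588); 3/5 of 588 = 352.80, rounded up to 353, so 353 needed; 353 in favor. Satisfied.

Valid — all requirements satisfied.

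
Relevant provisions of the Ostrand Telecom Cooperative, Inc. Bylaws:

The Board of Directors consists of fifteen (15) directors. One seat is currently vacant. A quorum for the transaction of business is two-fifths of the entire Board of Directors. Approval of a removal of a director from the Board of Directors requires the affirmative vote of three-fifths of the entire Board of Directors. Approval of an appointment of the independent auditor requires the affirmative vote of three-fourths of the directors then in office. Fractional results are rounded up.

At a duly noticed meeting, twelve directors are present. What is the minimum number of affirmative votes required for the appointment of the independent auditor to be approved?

11

The appointment of the independent auditor requires three-fourths of the directors then in office (14).
3/4 of 14 = 10.50, rounded up to 11.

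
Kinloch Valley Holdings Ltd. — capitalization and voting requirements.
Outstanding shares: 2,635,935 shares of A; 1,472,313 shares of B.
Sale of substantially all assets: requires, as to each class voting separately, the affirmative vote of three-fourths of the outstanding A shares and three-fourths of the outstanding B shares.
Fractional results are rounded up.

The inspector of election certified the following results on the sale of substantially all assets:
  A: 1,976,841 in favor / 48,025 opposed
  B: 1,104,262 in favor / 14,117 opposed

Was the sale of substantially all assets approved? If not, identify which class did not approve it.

Not approved — the A shares did not give the required vote.

A: 3/4 of 2635935 = 1976951.25, rounded up to 1976952; 1,976,952 required, 1,976,841 in favor — not approved.
B: 3/4 of 1472313 = 1104234.75, rounded up to 1104235; 1,104,235 required, 1,104,262 in favor — approved.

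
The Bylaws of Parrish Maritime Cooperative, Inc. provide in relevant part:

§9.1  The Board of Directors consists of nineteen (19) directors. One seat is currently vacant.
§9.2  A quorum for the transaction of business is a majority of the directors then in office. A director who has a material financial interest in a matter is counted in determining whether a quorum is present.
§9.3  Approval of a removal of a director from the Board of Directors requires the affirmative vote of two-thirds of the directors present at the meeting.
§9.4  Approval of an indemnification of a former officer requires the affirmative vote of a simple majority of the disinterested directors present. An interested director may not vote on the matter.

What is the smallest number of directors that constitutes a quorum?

A majority of 18 is 10.

10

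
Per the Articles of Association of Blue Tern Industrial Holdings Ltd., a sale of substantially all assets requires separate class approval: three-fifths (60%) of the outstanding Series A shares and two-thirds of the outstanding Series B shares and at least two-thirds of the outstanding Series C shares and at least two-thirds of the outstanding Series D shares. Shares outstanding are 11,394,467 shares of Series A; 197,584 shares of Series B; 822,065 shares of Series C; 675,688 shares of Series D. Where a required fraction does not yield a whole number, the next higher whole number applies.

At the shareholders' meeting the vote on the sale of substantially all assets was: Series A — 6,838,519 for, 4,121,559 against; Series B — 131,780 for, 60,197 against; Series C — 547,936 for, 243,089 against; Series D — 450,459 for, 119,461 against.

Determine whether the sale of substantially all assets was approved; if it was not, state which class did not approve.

Series A: 3/5 of 11394467 = 6836680.20, rounded up to 6836681; 6,836,681 required, 6,838,519 in favor — approved.
Series B: 2/3 of 197584 = 131722.67, rounded up to 131723; 131,723 required, 131,780 in favor — approved.
Series C: 2/3 of 822065 = 548043.33, rounded up to 548044; 548,044 required, 547,936 in favor — not approved.
Series D: 2/3 of 675688 = 450458.67, rounded up to 450459; 450,459 required, 450,459 in favor — approved.

Not approved — the Series C shares did not give the required vote.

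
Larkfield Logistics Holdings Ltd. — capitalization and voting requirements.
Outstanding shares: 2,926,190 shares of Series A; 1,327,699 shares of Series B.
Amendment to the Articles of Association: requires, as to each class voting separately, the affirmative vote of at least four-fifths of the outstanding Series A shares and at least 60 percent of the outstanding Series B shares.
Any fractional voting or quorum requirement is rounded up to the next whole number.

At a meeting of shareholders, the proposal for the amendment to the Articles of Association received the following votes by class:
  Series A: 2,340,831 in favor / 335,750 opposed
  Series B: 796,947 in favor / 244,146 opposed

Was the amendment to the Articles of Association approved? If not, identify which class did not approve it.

Not approved — the Series A shares did not give the required vote.

Series A: 4/5 of 2926190 = 2340952; 2,340,952 required, 2,340,831 in favor — not approved.
Series B: 3/5 of 1327699 = 796619.40, rounded up to 796620; 796,620 required, 796,947 in favor — approved.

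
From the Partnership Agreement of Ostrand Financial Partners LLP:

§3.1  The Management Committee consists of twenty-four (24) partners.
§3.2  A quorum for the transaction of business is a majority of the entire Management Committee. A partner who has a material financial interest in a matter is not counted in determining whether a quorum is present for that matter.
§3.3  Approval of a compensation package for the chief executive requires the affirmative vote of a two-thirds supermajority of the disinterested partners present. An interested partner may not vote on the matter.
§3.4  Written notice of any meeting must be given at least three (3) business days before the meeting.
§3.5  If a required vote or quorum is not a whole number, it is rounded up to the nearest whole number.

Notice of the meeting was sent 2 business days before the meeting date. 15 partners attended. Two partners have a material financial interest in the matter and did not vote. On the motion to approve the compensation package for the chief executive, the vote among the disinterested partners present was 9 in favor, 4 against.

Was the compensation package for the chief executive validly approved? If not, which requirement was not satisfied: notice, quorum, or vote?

Notice: 2 business days given; 3 required (2 < 3). Not satisfied.
Quorum: 15 present, but the 2 interested partners do not count, leaving 13. Quorum is 13. Satisfied.
Vote: the compensation package for the chief executive requires two-thirds of the disinterested partners present (15 − 2 = 13). 2/3 of 13 = 8.67, rounded up to 9, so 9 affirmative votes are needed; 9 voted in favor. Satisfied.

Invalid — notice requirement not satisfied.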